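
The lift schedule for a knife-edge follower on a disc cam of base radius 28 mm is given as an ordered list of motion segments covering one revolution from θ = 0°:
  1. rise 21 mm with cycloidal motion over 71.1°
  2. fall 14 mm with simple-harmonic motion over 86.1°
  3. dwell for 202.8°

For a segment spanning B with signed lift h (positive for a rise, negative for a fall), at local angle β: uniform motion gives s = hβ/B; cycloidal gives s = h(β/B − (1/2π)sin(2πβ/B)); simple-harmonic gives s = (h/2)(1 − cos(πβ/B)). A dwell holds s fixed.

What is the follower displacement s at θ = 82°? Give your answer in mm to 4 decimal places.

seg 1 [0°–71.1°] cycloidal, h=21: full span → s += 21 → s = 21.0000
seg 2 [71.1°–157.2°] simple-harmonic, h=-14: θ=82° here. β=10.9, B=86.1. -14/2·(1 − cos(π·0.1266)) = -0.5464 → s = 20.4536

20.4536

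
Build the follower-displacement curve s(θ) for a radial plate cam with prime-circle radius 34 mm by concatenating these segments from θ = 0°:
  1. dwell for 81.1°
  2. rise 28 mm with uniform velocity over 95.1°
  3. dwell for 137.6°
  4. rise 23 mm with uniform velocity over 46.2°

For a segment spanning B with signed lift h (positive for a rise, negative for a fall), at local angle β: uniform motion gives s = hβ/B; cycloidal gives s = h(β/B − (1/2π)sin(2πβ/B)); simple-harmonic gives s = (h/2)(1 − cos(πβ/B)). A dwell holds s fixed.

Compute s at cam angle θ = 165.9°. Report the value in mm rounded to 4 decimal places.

seg 1 [0°–81.1°] dwell: s stays 0.0000
seg 2 [81.1°–176.2°] uniform, h=28: θ=165.9° here. β=84.8, B=95.1. 28·84.8/95.1 = 24.9674 → s = 24.9674

24.9674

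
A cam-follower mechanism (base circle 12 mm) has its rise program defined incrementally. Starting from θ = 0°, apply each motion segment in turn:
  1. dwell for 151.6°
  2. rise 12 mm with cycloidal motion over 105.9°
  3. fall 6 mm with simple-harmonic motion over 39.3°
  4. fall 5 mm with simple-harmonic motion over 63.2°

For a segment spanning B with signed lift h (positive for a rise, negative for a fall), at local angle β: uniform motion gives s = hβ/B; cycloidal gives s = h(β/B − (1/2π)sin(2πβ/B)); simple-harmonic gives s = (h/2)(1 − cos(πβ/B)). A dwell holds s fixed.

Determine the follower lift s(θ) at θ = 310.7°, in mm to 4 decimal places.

seg 1 [0°–151.6°] dwell: s stays 0.0000
seg 2 [151.6°–257.5°] cycloidal, h=12: full span → s += 12 → s = 12.0000
seg 3 [257.5°–296.8°] simple-harmonic, h=-6: full span → s += -6 → s = 6.0000
seg 4 [296.8°–360°] simple-harmonic, h=-5: θ=310.7° here. β=13.9, B=63.2. -5/2·(1 − cos(π·0.2199)) = -0.5734 → s = 5.4266

5.4266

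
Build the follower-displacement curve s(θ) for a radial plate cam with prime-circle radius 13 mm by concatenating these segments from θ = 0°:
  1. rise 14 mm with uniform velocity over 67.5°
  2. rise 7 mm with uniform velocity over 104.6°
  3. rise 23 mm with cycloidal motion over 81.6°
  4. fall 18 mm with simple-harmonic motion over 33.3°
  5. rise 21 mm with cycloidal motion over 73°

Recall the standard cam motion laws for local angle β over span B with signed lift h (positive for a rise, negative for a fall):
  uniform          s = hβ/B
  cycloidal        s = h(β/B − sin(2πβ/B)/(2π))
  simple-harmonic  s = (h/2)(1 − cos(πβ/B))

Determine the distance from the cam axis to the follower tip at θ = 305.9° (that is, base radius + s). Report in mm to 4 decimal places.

seg 1 [0°–67.5°] uniform, h=14: full span → s += 14 → s = 14.0000
seg 2 [67.5°–172.1°] uniform, h=7: full span → s += 7 → s = 21.0000
seg 3 [172.1°–253.7°] cycloidal, h=23: full span → s += 23 → s = 44.0000
seg 4 [253.7°–287°] simple-harmonic, h=-18: full span → s += -18 → s = 26.0000
seg 5 [287°–360°] cycloidal, h=21: θ=305.9° here. β=18.9, B=73. 21·(0.2589 − sin(2π·0.2589)/(2π)) = 2.1000 → s = 28.1000
radial distance = base radius + s = 13 + 28.1000 = 41.1000

41.1000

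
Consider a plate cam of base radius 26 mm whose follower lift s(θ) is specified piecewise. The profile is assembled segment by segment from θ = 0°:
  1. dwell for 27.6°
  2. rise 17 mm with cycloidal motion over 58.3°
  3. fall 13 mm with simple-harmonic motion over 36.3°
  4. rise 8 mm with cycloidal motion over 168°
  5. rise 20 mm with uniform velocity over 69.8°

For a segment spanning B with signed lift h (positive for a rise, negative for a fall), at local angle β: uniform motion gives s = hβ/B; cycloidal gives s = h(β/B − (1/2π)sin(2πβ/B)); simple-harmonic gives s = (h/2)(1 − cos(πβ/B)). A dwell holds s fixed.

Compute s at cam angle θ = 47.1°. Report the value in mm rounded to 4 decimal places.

seg 1 [0°–27.6°] dwell: s stays 0.0000
seg 2 [27.6°–85.9°] cycloidal, h=17: θ=47.1° here. β=19.5, B=58.3. 17·(0.3345 − sin(2π·0.3345)/(2π)) = 3.3527 → s = 3.3527

3.3527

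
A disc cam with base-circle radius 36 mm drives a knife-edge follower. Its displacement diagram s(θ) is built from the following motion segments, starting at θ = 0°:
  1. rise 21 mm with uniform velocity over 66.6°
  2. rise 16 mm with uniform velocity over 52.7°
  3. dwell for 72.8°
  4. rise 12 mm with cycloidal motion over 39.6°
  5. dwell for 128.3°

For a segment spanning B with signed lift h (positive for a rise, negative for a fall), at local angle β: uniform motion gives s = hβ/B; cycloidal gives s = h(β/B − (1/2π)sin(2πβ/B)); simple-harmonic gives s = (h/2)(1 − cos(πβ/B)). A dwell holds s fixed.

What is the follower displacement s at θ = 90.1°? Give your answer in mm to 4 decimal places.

seg 1 [0°–66.6°] uniform, h=21: full span → s += 21 → s = 21.0000
seg 2 [66.6°–119.3°] uniform, h=16: θ=90.1° here. β=23.5, B=52.7. 16·23.5/52.7 = 7.1347 → s = 28.1347

28.1347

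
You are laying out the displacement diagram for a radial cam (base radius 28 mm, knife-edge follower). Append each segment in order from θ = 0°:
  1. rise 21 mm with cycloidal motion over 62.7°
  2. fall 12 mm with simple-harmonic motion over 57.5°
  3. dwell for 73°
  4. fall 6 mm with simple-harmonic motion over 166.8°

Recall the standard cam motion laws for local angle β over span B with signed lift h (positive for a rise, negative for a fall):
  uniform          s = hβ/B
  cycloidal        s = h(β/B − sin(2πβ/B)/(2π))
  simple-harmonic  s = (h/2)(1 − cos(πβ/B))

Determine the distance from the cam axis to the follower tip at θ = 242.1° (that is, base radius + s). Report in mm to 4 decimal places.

seg 1 [0°–62.7°] cycloidal, h=21: full span → s += 21 → s = 21.0000
seg 2 [62.7°–120.2°] simple-harmonic, h=-12: full span → s += -12 → s = 9.0000
seg 3 [120.2°–193.2°] dwell: s stays 9.0000
seg 4 [193.2°–360°] simple-harmonic, h=-6: θ=242.1° here. β=48.9, B=166.8. -6/2·(1 − cos(π·0.2932)) = -1.1849 → s = 7.8151
radial distance = base radius + s = 28 + 7.8151 = 35.8151

35.8151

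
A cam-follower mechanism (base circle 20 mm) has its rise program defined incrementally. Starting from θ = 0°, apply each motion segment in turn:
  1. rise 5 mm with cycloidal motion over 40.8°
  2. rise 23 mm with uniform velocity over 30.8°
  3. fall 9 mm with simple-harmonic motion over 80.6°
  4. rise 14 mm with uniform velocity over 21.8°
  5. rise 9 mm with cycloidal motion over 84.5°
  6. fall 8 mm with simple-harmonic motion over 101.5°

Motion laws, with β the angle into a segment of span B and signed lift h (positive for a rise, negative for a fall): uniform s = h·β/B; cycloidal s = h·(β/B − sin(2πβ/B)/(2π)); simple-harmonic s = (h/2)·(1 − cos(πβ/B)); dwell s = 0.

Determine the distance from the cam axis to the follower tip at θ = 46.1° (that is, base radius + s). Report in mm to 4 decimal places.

seg 1 [0°–40.8°] cycloidal, h=5: full span → s += 5 → s = 5.0000
seg 2 [40.8°–71.6°] uniform, h=23: θ=46.1° here. β=5.3, B=30.8. 23·5.3/30.8 = 3.9578 → s = 8.9578
radial distance = base radius + s = 20 + 8.9578 = 28.9578

28.9578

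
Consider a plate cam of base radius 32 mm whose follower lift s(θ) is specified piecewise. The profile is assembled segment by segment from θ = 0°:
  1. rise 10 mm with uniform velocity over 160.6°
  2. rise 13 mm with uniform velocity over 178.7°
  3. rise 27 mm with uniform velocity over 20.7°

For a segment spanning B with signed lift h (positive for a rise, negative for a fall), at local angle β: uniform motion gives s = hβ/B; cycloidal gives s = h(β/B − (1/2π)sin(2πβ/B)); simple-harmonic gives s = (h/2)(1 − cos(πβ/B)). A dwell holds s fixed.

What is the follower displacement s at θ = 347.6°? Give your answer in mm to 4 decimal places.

seg 1 [0°–160.6°] uniform, h=10: full span → s += 10 → s = 10.0000
seg 2 [160.6°–339.3°] uniform, h=13: full span → s += 13 → s = 23.0000
seg 3 [339.3°–360°] uniform, h=27: θ=347.6° here. β=8.3, B=20.7. 27·8.3/20.7 = 10.8261 → s = 33.8261

33.8261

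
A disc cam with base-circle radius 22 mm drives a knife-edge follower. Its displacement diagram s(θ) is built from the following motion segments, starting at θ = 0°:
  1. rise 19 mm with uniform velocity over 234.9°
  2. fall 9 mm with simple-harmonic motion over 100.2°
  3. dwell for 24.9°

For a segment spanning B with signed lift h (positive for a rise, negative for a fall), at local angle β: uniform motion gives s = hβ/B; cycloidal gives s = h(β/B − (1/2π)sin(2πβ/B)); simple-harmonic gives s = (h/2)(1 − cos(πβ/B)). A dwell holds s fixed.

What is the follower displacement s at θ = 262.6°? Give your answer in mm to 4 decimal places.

seg 1 [0°–234.9°] uniform, h=19: full span → s += 19 → s = 19.0000
seg 2 [234.9°–335.1°] simple-harmonic, h=-9: θ=262.6° here. β=27.7, B=100.2. -9/2·(1 − cos(π·0.2764)) = -1.5931 → s = 17.4069

17.4069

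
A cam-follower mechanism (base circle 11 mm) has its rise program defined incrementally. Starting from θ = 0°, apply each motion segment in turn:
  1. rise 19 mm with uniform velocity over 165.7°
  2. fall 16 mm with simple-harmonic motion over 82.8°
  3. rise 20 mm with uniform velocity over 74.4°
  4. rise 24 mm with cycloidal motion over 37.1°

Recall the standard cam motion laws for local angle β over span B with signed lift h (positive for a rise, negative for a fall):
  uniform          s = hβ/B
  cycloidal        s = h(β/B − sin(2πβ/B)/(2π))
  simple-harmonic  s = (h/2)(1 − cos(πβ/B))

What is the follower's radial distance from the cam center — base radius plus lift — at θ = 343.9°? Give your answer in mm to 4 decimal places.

seg 1 [0°–165.7°] uniform, h=19: full span → s += 19 → s = 19.0000
seg 2 [165.7°–248.5°] simple-harmonic, h=-16: full span → s += -16 → s = 3.0000
seg 3 [248.5°–322.9°] uniform, h=20: full span → s += 20 → s = 23.0000
seg 4 [322.9°–360°] cycloidal, h=24: θ=343.9° here. β=21, B=37.1. 24·(0.5660 − sin(2π·0.5660)/(2π)) = 15.1247 → s = 38.1247
radial distance = base radius + s = 11 + 38.1247 = 49.1247

49.1247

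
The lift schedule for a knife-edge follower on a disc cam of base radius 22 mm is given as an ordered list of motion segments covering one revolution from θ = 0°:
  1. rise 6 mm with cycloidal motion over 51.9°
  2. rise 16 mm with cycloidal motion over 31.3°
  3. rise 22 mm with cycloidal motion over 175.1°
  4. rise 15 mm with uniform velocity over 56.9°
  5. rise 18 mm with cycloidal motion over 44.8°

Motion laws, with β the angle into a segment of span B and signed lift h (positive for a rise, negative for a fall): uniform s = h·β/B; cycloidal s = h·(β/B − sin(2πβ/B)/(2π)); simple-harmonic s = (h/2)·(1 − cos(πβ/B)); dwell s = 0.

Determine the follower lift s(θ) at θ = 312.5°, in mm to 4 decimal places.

seg 1 [0°–51.9°] cycloidal, h=6: full span → s += 6 → s = 6.0000
seg 2 [51.9°–83.2°] cycloidal, h=16: full span → s += 16 → s = 22.0000
seg 3 [83.2°–258.3°] cycloidal, h=22: full span → s += 22 → s = 44.0000
seg 4 [258.3°–315.2°] uniform, h=15: θ=312.5° here. β=54.2, B=56.9. 15·54.2/56.9 = 14.2882 → s = 58.2882

58.2882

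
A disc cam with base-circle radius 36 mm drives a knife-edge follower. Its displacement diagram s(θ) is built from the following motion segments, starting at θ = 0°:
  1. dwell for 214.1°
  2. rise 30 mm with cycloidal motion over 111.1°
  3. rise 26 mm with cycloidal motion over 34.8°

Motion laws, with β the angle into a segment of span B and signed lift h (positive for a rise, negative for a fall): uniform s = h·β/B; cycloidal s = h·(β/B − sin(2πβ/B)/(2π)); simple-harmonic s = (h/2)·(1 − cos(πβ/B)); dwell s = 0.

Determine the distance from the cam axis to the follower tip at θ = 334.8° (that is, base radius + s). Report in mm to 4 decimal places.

seg 1 [0°–214.1°] dwell: s stays 0.0000
seg 2 [214.1°–325.2°] cycloidal, h=30: full span → s += 30 → s = 30.0000
seg 3 [325.2°–360°] cycloidal, h=26: θ=334.8° here. β=9.6, B=34.8. 26·(0.2759 − sin(2π·0.2759)/(2π)) = 3.0889 → s = 33.0889
radial distance = base radius + s = 36 + 33.0889 = 69.0889

69.0889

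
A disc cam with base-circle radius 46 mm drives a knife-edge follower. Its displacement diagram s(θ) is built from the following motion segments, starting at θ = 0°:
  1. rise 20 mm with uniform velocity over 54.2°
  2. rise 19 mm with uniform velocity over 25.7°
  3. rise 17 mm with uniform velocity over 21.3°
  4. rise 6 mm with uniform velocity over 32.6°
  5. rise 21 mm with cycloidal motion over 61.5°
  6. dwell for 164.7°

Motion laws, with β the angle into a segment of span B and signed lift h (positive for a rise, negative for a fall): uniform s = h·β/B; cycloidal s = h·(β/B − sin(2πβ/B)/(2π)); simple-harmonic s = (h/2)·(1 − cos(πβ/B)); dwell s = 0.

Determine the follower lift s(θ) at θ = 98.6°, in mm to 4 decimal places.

seg 1 [0°–54.2°] uniform, h=20: full span → s += 20 → s = 20.0000
seg 2 [54.2°–79.9°] uniform, h=19: full span → s += 19 → s = 39.0000
seg 3 [79.9°–101.2°] uniform, h=17: θ=98.6° here. β=18.7, B=21.3. 17·18.7/21.3 = 14.9249 → s = 53.9249

53.9249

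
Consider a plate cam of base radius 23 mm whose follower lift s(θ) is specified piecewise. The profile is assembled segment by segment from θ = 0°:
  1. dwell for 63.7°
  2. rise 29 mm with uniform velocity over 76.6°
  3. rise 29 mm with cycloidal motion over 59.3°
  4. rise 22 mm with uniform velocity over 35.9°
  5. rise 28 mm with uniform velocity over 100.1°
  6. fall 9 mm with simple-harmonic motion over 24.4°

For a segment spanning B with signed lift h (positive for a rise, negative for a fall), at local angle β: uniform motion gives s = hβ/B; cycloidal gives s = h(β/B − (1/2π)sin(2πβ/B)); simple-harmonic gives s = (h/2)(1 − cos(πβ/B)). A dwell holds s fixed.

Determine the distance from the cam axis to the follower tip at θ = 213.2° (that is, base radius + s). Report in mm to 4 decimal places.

seg 1 [0°–63.7°] dwell: s stays 0.0000
seg 2 [63.7°–140.3°] uniform, h=29: full span → s += 29 → s = 29.0000
seg 3 [140.3°–199.6°] cycloidal, h=29: full span → s += 29 → s = 58.0000
seg 4 [199.6°–235.5°] uniform, h=22: θ=213.2° here. β=13.6, B=35.9. 22·13.6/35.9 = 8.3343 → s = 66.3343
radial distance = base radius + s = 23 + 66.3343 = 89.3343

89.3343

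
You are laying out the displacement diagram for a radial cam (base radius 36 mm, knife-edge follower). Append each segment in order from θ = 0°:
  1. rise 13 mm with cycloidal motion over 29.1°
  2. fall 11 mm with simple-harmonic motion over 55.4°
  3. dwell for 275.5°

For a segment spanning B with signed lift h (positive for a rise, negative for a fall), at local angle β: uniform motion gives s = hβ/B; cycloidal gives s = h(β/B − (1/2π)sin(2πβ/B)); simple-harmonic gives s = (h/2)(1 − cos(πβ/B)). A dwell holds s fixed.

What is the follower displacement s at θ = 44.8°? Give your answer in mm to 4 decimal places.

seg 1 [0°–29.1°] cycloidal, h=13: full span → s += 13 → s = 13.0000
seg 2 [29.1°–84.5°] simple-harmonic, h=-11: θ=44.8° here. β=15.7, B=55.4. -11/2·(1 − cos(π·0.2834)) = -2.0395 → s = 10.9605

10.9605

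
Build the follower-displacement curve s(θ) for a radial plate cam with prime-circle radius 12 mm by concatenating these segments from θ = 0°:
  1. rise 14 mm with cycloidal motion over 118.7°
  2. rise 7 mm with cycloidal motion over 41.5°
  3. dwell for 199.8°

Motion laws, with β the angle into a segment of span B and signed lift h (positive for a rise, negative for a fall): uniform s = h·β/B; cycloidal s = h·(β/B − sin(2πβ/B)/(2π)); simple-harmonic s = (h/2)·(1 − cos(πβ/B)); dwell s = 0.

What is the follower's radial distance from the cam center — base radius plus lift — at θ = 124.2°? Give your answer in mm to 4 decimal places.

seg 1 [0°–118.7°] cycloidal, h=14: full span → s += 14 → s = 14.0000
seg 2 [118.7°–160.2°] cycloidal, h=7: θ=124.2° here. β=5.5, B=41.5. 7·(0.1325 − sin(2π·0.1325)/(2π)) = 0.1036 → s = 14.1036
radial distance = base radius + s = 12 + 14.1036 = 26.1036

26.1036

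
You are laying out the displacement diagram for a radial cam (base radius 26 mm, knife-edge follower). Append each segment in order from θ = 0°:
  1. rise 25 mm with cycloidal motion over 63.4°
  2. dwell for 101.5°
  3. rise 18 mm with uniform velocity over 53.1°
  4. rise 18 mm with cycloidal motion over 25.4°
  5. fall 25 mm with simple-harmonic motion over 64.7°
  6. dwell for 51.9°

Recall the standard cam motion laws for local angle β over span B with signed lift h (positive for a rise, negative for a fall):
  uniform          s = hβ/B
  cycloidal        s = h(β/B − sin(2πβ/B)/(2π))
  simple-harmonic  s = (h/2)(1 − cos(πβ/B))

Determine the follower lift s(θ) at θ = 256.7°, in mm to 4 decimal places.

seg 1 [0°–63.4°] cycloidal, h=25: full span → s += 25 → s = 25.0000
seg 2 [63.4°–164.9°] dwell: s stays 25.0000
seg 3 [164.9°–218°] uniform, h=18: full span → s += 18 → s = 43.0000
seg 4 [218°–243.4°] cycloidal, h=18: full span → s += 18 → s = 61.0000
seg 5 [243.4°–308.1°] simple-harmonic, h=-25: θ=256.7° here. β=13.3, B=64.7. -25/2·(1 − cos(π·0.2056)) = -2.5173 → s = 58.4827

58.4827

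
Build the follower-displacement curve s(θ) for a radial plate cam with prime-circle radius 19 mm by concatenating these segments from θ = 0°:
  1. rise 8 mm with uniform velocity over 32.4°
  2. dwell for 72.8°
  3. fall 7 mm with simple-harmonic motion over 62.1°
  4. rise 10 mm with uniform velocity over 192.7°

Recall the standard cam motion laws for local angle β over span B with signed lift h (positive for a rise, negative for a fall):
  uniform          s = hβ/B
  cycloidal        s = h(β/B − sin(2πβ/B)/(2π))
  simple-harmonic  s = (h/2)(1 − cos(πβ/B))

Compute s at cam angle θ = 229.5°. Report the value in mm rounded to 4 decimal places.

seg 1 [0°–32.4°] uniform, h=8: full span → s += 8 → s = 8.0000
seg 2 [32.4°–105.2°] dwell: s stays 8.0000
seg 3 [105.2°–167.3°] simple-harmonic, h=-7: full span → s += -7 → s = 1.0000
seg 4 [167.3°–360°] uniform, h=10: θ=229.5° here. β=62.2, B=192.7. 10·62.2/192.7 = 3.2278 → s = 4.2278

4.2278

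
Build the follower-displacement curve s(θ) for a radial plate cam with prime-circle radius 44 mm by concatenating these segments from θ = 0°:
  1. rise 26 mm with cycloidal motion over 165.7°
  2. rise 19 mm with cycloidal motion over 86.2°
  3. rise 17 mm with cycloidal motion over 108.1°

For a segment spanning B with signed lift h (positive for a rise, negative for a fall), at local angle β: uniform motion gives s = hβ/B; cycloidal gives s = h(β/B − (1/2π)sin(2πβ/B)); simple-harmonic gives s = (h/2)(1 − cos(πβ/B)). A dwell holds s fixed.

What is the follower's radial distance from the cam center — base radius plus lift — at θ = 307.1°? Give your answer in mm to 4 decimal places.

seg 1 [0°–165.7°] cycloidal, h=26: full span → s += 26 → s = 26.0000
seg 2 [165.7°–251.9°] cycloidal, h=19: full span → s += 19 → s = 45.0000
seg 3 [251.9°–360°] cycloidal, h=17: θ=307.1° here. β=55.2, B=108.1. 17·(0.5106 − sin(2π·0.5106)/(2π)) = 8.8616 → s = 53.8616
radial distance = base radius + s = 44 + 53.8616 = 97.8616

97.8616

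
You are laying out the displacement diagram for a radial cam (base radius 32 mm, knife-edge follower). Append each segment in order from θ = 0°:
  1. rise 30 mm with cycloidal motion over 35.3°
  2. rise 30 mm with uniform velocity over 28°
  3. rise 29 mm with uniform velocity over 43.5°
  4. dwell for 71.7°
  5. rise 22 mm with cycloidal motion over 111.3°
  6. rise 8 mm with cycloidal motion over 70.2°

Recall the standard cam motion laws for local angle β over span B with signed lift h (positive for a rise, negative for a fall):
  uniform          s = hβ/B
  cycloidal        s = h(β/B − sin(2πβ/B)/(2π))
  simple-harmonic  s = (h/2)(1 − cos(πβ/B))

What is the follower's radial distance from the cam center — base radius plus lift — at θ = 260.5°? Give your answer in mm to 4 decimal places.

seg 1 [0°–35.3°] cycloidal, h=30: full span → s += 30 → s = 30.0000
seg 2 [35.3°–63.3°] uniform, h=30: full span → s += 30 → s = 60.0000
seg 3 [63.3°–106.8°] uniform, h=29: full span → s += 29 → s = 89.0000
seg 4 [106.8°–178.5°] dwell: s stays 89.0000
seg 5 [178.5°–289.8°] cycloidal, h=22: θ=260.5° here. β=82, B=111.3. 22·(0.7367 − sin(2π·0.7367)/(2π)) = 19.6977 → s = 108.6977
radial distance = base radius + s = 32 + 108.6977 = 140.6977

140.6977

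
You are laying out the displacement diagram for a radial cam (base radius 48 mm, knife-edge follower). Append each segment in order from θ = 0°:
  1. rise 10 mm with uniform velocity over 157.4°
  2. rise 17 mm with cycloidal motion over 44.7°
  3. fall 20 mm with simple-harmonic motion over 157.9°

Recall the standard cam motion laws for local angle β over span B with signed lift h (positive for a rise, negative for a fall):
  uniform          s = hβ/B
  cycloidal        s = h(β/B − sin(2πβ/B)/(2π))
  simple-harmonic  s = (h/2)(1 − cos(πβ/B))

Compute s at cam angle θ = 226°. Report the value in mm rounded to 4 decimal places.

seg 1 [0°–157.4°] uniform, h=10: full span → s += 10 → s = 10.0000
seg 2 [157.4°–202.1°] cycloidal, h=17: full span → s += 17 → s = 27.0000
seg 3 [202.1°–360°] simple-harmonic, h=-20: θ=226° here. β=23.9, B=157.9. -20/2·(1 − cos(π·0.1514)) = -1.1094 → s = 25.8906

25.8906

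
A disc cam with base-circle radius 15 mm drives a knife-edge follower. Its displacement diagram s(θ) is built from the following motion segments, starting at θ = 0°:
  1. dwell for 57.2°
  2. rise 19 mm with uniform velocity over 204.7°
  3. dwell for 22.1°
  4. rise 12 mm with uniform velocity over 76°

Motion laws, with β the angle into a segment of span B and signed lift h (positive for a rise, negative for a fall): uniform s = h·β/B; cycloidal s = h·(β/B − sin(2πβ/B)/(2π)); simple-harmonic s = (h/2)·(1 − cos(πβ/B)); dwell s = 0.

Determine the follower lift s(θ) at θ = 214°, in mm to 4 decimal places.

seg 1 [0°–57.2°] dwell: s stays 0.0000
seg 2 [57.2°–261.9°] uniform, h=19: θ=214° here. β=156.8, B=204.7. 19·156.8/204.7 = 14.5540 → s = 14.5540

14.5540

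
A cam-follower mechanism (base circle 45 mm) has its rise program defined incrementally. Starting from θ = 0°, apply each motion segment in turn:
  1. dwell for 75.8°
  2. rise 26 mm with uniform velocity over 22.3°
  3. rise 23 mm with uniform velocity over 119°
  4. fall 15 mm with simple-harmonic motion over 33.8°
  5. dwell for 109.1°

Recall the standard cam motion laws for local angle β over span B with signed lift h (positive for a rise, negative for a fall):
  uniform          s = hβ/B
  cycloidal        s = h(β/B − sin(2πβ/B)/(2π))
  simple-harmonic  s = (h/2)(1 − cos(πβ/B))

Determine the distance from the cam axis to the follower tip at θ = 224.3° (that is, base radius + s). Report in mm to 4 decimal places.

seg 1 [0°–75.8°] dwell: s stays 0.0000
seg 2 [75.8°–98.1°] uniform, h=26: full span → s += 26 → s = 26.0000
seg 3 [98.1°–217.1°] uniform, h=23: full span → s += 23 → s = 49.0000
seg 4 [217.1°–250.9°] simple-harmonic, h=-15: θ=224.3° here. β=7.2, B=33.8. -15/2·(1 − cos(π·0.2130)) = -1.6177 → s = 47.3823
radial distance = base radius + s = 45 + 47.3823 = 92.3823

92.3823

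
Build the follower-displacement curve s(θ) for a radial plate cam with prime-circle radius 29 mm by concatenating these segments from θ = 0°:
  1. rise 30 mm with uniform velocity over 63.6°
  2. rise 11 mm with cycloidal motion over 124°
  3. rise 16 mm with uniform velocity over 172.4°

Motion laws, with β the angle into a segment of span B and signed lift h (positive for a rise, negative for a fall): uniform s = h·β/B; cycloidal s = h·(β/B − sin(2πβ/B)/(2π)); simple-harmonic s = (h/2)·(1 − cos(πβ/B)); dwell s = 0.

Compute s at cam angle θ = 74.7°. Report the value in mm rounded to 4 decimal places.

seg 1 [0°–63.6°] uniform, h=30: full span → s += 30 → s = 30.0000
seg 2 [63.6°–187.6°] cycloidal, h=11: θ=74.7° here. β=11.1, B=124. 11·(0.0895 − sin(2π·0.0895)/(2π)) = 0.0511 → s = 30.0511

30.0511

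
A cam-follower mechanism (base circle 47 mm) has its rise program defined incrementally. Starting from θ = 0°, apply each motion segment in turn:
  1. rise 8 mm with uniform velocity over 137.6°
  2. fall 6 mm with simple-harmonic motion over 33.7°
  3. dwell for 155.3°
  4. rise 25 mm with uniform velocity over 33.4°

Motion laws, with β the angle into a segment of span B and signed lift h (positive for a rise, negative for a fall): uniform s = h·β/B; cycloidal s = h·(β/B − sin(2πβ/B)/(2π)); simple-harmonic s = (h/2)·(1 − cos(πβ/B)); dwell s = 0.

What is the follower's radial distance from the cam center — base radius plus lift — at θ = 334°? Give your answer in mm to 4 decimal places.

seg 1 [0°–137.6°] uniform, h=8: full span → s += 8 → s = 8.0000
seg 2 [137.6°–171.3°] simple-harmonic, h=-6: full span → s += -6 → s = 2.0000
seg 3 [171.3°–326.6°] dwell: s stays 2.0000
seg 4 [326.6°–360°] uniform, h=25: θ=334° here. β=7.4, B=33.4. 25·7.4/33.4 = 5.5389 → s = 7.5389
radial distance = base radius + s = 47 + 7.5389 = 54.5389

54.5389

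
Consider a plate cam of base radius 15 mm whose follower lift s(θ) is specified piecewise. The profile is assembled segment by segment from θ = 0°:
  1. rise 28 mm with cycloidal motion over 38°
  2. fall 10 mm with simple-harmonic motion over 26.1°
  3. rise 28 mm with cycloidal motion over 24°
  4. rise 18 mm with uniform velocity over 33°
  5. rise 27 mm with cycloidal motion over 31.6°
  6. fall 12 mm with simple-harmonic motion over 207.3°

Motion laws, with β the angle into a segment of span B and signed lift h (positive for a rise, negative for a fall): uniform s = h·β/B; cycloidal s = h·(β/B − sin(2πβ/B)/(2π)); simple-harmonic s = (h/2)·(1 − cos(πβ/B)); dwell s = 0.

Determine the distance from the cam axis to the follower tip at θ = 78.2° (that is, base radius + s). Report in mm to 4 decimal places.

seg 1 [0°–38°] cycloidal, h=28: full span → s += 28 → s = 28.0000
seg 2 [38°–64.1°] simple-harmonic, h=-10: full span → s += -10 → s = 18.0000
seg 3 [64.1°–88.1°] cycloidal, h=28: θ=78.2° here. β=14.1, B=24. 28·(0.5875 − sin(2π·0.5875)/(2π)) = 18.7784 → s = 36.7784
radial distance = base radius + s = 15 + 36.7784 = 51.7784

51.7784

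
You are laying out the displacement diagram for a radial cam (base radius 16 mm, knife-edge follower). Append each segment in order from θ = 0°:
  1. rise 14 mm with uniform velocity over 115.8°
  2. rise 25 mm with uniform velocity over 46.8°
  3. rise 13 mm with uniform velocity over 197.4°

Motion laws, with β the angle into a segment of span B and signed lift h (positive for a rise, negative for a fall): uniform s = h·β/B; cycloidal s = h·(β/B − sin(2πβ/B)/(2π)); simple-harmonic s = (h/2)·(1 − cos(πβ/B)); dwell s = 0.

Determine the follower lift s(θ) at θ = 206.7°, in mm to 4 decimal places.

seg 1 [0°–115.8°] uniform, h=14: full span → s += 14 → s = 14.0000
seg 2 [115.8°–162.6°] uniform, h=25: full span → s += 25 → s = 39.0000
seg 3 [162.6°–360°] uniform, h=13: θ=206.7° here. β=44.1, B=197.4. 13·44.1/197.4 = 2.9043 → s = 41.9043

41.9043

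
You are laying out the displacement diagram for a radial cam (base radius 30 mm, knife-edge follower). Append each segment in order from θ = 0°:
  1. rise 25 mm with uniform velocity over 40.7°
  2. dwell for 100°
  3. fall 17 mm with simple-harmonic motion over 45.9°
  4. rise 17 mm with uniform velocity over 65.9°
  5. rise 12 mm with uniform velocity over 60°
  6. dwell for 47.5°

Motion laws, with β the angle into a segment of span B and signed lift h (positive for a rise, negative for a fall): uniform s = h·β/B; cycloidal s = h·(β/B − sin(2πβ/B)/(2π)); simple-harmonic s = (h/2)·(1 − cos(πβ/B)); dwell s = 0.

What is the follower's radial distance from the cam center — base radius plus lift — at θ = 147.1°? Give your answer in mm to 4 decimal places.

seg 1 [0°–40.7°] uniform, h=25: full span → s += 25 → s = 25.0000
seg 2 [40.7°–140.7°] dwell: s stays 25.0000
seg 3 [140.7°–186.6°] simple-harmonic, h=-17: θ=147.1° here. β=6.4, B=45.9. -17/2·(1 − cos(π·0.1394)) = -0.8025 → s = 24.1975
radial distance = base radius + s = 30 + 24.1975 = 54.1975

54.1975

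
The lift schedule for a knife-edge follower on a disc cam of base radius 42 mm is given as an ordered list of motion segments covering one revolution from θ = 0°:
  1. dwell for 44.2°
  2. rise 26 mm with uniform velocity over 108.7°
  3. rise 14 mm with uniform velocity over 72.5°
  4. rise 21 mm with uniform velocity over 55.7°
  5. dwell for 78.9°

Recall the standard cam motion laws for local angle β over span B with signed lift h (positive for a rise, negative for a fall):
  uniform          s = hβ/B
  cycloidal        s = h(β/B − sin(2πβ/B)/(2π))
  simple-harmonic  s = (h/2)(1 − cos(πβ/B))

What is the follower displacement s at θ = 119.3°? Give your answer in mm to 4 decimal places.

seg 1 [0°–44.2°] dwell: s stays 0.0000
seg 2 [44.2°–152.9°] uniform, h=26: θ=119.3° here. β=75.1, B=108.7. 26·75.1/108.7 = 17.9632 → s = 17.9632

17.9632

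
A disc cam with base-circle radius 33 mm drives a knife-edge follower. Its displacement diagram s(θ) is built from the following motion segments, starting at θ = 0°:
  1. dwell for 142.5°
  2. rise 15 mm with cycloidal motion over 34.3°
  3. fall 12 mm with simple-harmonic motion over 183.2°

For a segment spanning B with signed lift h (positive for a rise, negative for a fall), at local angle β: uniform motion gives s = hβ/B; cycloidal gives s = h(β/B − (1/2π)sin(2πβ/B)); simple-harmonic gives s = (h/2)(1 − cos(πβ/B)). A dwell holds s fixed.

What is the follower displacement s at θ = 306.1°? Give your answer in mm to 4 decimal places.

seg 1 [0°–142.5°] dwell: s stays 0.0000
seg 2 [142.5°–176.8°] cycloidal, h=15: full span → s += 15 → s = 15.0000
seg 3 [176.8°–360°] simple-harmonic, h=-12: θ=306.1° here. β=129.3, B=183.2. -12/2·(1 − cos(π·0.7058)) = -9.6144 → s = 5.3856

5.3856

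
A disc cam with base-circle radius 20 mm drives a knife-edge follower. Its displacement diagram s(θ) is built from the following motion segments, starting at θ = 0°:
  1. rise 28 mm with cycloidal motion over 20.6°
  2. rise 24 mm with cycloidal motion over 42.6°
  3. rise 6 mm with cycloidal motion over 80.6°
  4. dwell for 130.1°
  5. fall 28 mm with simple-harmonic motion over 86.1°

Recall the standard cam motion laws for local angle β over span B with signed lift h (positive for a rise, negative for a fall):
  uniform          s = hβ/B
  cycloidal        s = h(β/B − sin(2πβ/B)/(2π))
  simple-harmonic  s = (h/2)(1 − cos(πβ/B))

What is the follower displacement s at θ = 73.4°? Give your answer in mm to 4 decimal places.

seg 1 [0°–20.6°] cycloidal, h=28: full span → s += 28 → s = 28.0000
seg 2 [20.6°–63.2°] cycloidal, h=24: full span → s += 24 → s = 52.0000
seg 3 [63.2°–143.8°] cycloidal, h=6: θ=73.4° here. β=10.2, B=80.6. 6·(0.1266 − sin(2π·0.1266)/(2π)) = 0.0775 → s = 52.0775

52.0775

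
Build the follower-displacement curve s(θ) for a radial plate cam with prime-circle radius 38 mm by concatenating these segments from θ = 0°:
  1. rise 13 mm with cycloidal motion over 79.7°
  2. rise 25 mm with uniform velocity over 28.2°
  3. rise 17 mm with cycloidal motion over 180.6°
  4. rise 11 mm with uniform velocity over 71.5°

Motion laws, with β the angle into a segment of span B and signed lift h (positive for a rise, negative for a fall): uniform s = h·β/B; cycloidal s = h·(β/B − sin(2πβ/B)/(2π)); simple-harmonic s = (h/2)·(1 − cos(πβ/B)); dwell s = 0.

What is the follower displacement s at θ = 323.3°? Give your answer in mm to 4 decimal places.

seg 1 [0°–79.7°] cycloidal, h=13: full span → s += 13 → s = 13.0000
seg 2 [79.7°–107.9°] uniform, h=25: full span → s += 25 → s = 38.0000
seg 3 [107.9°–288.5°] cycloidal, h=17: full span → s += 17 → s = 55.0000
seg 4 [288.5°–360°] uniform, h=11: θ=323.3° here. β=34.8, B=71.5. 11·34.8/71.5 = 5.3538 → s = 60.3538

60.3538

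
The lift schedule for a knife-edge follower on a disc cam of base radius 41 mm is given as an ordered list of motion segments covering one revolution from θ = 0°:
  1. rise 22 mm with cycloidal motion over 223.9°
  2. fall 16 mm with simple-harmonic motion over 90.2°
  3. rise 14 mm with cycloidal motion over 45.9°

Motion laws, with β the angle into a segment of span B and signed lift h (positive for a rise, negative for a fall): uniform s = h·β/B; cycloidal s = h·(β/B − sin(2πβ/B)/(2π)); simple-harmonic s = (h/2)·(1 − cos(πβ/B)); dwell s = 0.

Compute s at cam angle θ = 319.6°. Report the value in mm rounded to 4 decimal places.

seg 1 [0°–223.9°] cycloidal, h=22: full span → s += 22 → s = 22.0000
seg 2 [223.9°–314.1°] simple-harmonic, h=-16: full span → s += -16 → s = 6.0000
seg 3 [314.1°–360°] cycloidal, h=14: θ=319.6° here. β=5.5, B=45.9. 14·(0.1198 − sin(2π·0.1198)/(2π)) = 0.1541 → s = 6.1541

6.1541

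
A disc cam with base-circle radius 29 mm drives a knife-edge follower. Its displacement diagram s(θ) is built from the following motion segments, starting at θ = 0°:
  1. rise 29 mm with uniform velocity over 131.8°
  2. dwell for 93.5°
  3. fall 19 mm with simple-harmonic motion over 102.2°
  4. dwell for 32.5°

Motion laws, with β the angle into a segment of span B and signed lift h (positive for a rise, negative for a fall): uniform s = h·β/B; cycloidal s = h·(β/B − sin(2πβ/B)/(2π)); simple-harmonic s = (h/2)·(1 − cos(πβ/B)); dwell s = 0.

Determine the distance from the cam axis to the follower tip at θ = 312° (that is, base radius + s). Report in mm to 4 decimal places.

seg 1 [0°–131.8°] uniform, h=29: full span → s += 29 → s = 29.0000
seg 2 [131.8°–225.3°] dwell: s stays 29.0000
seg 3 [225.3°–327.5°] simple-harmonic, h=-19: θ=312° here. β=86.7, B=102.2. -19/2·(1 − cos(π·0.8483)) = -17.9419 → s = 11.0581
radial distance = base radius + s = 29 + 11.0581 = 40.0581

40.0581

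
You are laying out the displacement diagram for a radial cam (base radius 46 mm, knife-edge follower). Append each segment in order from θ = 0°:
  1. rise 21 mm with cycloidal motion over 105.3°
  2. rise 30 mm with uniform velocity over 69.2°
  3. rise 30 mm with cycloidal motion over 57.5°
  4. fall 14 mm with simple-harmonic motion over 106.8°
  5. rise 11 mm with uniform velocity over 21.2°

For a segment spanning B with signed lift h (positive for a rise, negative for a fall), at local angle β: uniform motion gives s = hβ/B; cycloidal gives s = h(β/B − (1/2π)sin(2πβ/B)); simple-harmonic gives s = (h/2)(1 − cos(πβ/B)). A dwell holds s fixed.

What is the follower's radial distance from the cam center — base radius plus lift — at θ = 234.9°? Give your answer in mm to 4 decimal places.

seg 1 [0°–105.3°] cycloidal, h=21: full span → s += 21 → s = 21.0000
seg 2 [105.3°–174.5°] uniform, h=30: full span → s += 30 → s = 51.0000
seg 3 [174.5°–232°] cycloidal, h=30: full span → s += 30 → s = 81.0000
seg 4 [232°–338.8°] simple-harmonic, h=-14: θ=234.9° here. β=2.9, B=106.8. -14/2·(1 − cos(π·0.0272)) = -0.0255 → s = 80.9745
radial distance = base radius + s = 46 + 80.9745 = 126.9745

126.9745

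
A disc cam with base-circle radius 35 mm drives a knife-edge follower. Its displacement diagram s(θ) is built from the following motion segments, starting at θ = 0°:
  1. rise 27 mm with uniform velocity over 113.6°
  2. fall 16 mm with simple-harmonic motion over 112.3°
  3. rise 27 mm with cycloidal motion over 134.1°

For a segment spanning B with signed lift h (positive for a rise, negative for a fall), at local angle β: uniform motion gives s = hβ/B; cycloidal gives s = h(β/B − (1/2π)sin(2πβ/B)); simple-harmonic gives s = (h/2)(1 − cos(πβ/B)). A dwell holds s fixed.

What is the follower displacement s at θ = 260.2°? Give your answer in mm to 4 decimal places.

seg 1 [0°–113.6°] uniform, h=27: full span → s += 27 → s = 27.0000
seg 2 [113.6°–225.9°] simple-harmonic, h=-16: full span → s += -16 → s = 11.0000
seg 3 [225.9°–360°] cycloidal, h=27: θ=260.2° here. β=34.3, B=134.1. 27·(0.2558 − sin(2π·0.2558)/(2π)) = 2.6117 → s = 13.6117

13.6117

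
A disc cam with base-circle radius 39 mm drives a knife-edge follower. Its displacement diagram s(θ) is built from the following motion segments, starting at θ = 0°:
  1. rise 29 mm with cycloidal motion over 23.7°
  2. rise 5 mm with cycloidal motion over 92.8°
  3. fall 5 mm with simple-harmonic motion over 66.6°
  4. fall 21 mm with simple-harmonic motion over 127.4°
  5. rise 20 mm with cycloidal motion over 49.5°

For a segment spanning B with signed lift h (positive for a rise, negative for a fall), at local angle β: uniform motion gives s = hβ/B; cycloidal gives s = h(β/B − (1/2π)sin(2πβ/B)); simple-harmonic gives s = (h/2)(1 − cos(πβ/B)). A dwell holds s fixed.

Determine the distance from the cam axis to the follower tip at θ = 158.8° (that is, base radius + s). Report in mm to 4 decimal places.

seg 1 [0°–23.7°] cycloidal, h=29: full span → s += 29 → s = 29.0000
seg 2 [23.7°–116.5°] cycloidal, h=5: full span → s += 5 → s = 34.0000
seg 3 [116.5°–183.1°] simple-harmonic, h=-5: θ=158.8° here. β=42.3, B=66.6. -5/2·(1 − cos(π·0.6351)) = -3.5298 → s = 30.4702
radial distance = base radius + s = 39 + 30.4702 = 69.4702

69.4702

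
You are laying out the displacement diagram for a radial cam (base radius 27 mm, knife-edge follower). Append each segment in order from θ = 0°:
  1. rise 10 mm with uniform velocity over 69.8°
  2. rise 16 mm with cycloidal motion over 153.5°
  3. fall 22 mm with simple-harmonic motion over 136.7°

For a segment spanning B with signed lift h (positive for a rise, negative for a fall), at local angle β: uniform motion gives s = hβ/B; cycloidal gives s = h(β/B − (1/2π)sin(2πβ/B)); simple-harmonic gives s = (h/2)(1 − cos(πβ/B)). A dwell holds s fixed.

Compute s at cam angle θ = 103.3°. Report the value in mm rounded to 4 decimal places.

seg 1 [0°–69.8°] uniform, h=10: full span → s += 10 → s = 10.0000
seg 2 [69.8°–223.3°] cycloidal, h=16: θ=103.3° here. β=33.5, B=153.5. 16·(0.2182 − sin(2π·0.2182)/(2π)) = 0.9959 → s = 10.9959

10.9959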